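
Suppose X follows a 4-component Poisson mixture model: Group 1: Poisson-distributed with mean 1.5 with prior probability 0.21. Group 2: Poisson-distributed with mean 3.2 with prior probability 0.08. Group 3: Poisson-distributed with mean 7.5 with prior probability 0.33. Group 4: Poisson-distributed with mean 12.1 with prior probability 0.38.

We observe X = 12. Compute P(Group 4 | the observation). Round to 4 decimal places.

By Bayes' theorem, P(k | x) = P(Z=k) f_k(x) / Σ_j P(Z=j) f_j(x).
Evaluate each component's likelihood at the observed value:
  p_1 = e^(−1.5)·1.5^12/12! = 6.04389e-08
  p_2 = e^(−3.2)·3.2^12/12! = 9.81116e-05
  p_3 = e^(−7.5)·7.5^12/12! = 0.0365754
  p_4 = e^(−12.1)·12.1^12/12! = 0.114321
Unnormalised posteriors:
  P(Z=1)·p_1 = 0.21 × 6.04389e-08 = 1.26922e-08
  P(Z=2)·p_2 = 0.08 × 9.81116e-05 = 7.84893e-06
  P(Z=3)·p_3 = 0.33 × 0.0365754 = 0.0120699
  P(Z=4)·p_4 = 0.38 × 0.114321 = 0.0434418
Normaliser: 1.26922e-08 + 7.84893e-06 + 0.0120699 + 0.0434418 = 0.0555196
P(Group 4 | 12) = 0.0434418 / 0.0555196 ≈ 0.7825

0.7825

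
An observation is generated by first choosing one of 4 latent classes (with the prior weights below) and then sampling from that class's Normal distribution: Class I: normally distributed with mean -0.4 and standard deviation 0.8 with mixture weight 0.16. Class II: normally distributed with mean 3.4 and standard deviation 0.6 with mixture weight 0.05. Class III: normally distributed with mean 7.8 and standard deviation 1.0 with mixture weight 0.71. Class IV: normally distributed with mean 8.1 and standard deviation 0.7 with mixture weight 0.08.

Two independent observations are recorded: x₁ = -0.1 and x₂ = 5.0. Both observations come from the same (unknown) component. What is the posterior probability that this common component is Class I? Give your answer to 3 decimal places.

Apply Bayes' rule: the posterior for each component is proportional to its prior times its likelihood at x.
Since both observations come from the same component, the likelihood for component k is f_k(x₁)·f_k(x₂).
  p_I = [(1/(0.8·√(2π)))·exp(−(-0.1−-0.4)²/(2·0.8²)) = 0.498678·exp(-0.07031) = 0.464819] × [6.36867e-11] = 2.96028e-11
  p_II = [(1/(0.6·√(2π)))·exp(−(-0.1−3.4)²/(2·0.6²)) = 0.664904·exp(-17.01389) = 2.71469e-08] × [0.0189933] = 5.1561e-10
  p_III = [(1/(1.0·√(2π)))·exp(−(-0.1−7.8)²/(2·1.0²)) = 0.398942·exp(-31.20500) = 1.1188e-14] × [0.00791545] = 8.85577e-17
  p_IV = [(1/(0.7·√(2π)))·exp(−(-0.1−8.1)²/(2·0.7²)) = 0.569918·exp(-68.61224) = 9.07596e-31] × [3.14099e-05] = 2.85075e-35
Weight by the priors:
  π_I·p_I = 0.16 × 2.96028e-11 = 4.73645e-12
  π_II·p_II = 0.05 × 5.1561e-10 = 2.57805e-11
  π_III·p_III = 0.71 × 8.85577e-17 = 6.2876e-17
  π_IV·p_IV = 0.08 × 2.85075e-35 = 2.2806e-36
Evidence: 4.73645e-12 + 2.57805e-11 + 6.2876e-17 + 2.2806e-36 = 3.0517e-11
So the posterior for Class I is 4.73645e-12 / 3.0517e-11 ≈ 0.155.

0.155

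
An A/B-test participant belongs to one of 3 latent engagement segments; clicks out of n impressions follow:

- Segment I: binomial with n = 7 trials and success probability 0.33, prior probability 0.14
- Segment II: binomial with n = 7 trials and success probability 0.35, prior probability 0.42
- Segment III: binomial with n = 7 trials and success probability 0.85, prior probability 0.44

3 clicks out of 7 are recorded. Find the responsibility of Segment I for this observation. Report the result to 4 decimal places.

0.2323

The responsibility of component k is π_k f_k(x) divided by Σ_j π_j f_j(x).
Evaluate each component's likelihood at the observed value:
  f_I = 0.25346
  f_II = 0.267871
  f_III = 0.0108815
Unnormalised posteriors:
  π_I·f_I = 0.14 × 0.25346 = 0.0354844
  π_II·f_II = 0.42 × 0.267871 = 0.112506
  π_III·f_III = 0.44 × 0.0108815 = 0.00478787
Denominator: 0.0354844 + 0.112506 + 0.00478787 = 0.152778
Responsibility of Segment I: 0.0354844 / 0.152778 ≈ 0.2323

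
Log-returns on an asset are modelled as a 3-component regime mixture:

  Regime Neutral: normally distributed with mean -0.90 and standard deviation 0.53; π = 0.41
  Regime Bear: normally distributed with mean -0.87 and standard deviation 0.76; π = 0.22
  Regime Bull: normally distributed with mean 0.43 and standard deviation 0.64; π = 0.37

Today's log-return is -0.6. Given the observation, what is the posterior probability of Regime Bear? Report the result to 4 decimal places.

0.2495

The responsibility of component k is P(Z=k) f_k(x) divided by Σ_j P(Z=j) f_j(x).
Evaluate each component's likelihood at the observed value:
  p_Neutral = (1/(0.53·√(2π)))·exp(−(-0.6−-0.90)²/(2·0.53²)) = 0.752721·exp(-0.16020) = 0.641299
  p_Bear = (1/(0.76·√(2π)))·exp(−(-0.6−-0.87)²/(2·0.76²)) = 0.524924·exp(-0.06311) = 0.492822
  p_Bull = (1/(0.64·√(2π)))·exp(−(-0.6−0.43)²/(2·0.64²)) = 0.623347·exp(-1.29504) = 0.170726
Unnormalised posteriors:
  P(Z=Neutral)·p_Neutral = 0.41 × 0.641299 = 0.262933
  P(Z=Bear)·p_Bear = 0.22 × 0.492822 = 0.108421
  P(Z=Bull)·p_Bull = 0.37 × 0.170726 = 0.0631686
Marginal: 0.262933 + 0.108421 + 0.0631686 = 0.434522
Responsibility of Regime Bear: 0.108421 / 0.434522 ≈ 0.2495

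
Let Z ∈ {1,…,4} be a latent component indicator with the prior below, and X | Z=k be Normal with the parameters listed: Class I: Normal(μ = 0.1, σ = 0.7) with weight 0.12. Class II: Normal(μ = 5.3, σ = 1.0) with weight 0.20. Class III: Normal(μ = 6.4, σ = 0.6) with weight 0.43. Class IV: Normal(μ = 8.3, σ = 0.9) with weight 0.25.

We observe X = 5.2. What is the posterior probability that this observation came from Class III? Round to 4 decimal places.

P(component k | x) = π_k·f_k(x) / marginal(x), where marginal(x) = Σ_j π_j·f_j(x).
Component likelihoods at x = 5.2:
  f_I = 1.69544e-12
  f_II = 0.396953
  f_III = 0.0899849
  f_IV = 0.00117595
Multiply by the mixture weights:
  π_I·f_I = 0.12 × 1.69544e-12 = 2.03453e-13
  π_II·f_II = 0.20 × 0.396953 = 0.0793905
  π_III·f_III = 0.43 × 0.0899849 = 0.0386935
  π_IV·f_IV = 0.25 × 0.00117595 = 0.000293988
Sum: 2.03453e-13 + 0.0793905 + 0.0386935 + 0.000293988 = 0.118378
Responsibility of Class III: 0.0386935 / 0.118378 ≈ 0.3269

0.3269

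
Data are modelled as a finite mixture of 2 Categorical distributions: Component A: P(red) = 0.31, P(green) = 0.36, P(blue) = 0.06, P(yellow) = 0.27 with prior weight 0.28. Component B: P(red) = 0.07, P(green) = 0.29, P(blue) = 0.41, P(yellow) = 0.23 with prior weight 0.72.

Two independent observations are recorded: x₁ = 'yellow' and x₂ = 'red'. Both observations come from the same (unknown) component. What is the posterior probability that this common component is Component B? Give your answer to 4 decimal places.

0.3309

The responsibility of component k is π_k f_k(x) divided by Σ_j π_j f_j(x).
Since both observations come from the same component, the likelihood for component k is f_k(x₁)·f_k(x₂).
  L_A = [0.27] × [0.31] = 0.0837
  L_B = [0.23] × [0.07] = 0.0161
Unnormalised posteriors:
  π_A·L_A = 0.28 × 0.0837 = 0.023436
  π_B·L_B = 0.72 × 0.0161 = 0.011592
Sum: 0.023436 + 0.011592 = 0.035028
So the posterior for Component B is 0.011592 / 0.035028 ≈ 0.3309.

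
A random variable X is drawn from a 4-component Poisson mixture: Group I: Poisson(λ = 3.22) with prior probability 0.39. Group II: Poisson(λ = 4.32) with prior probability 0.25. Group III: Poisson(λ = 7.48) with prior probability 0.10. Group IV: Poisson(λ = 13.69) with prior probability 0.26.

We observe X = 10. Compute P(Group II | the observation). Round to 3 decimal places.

0.069

Apply Bayes' rule: the posterior for each component is proportional to its prior times its likelihood at x.
Evaluate each component's likelihood at the observed value:
  p_I = e^(−3.22)·3.22^10/10! = 0.00131937
  p_II = e^(−4.32)·4.32^10/10! = 0.00829702
  p_III = e^(−7.48)·7.48^10/10! = 0.085257
  p_IV = e^(−13.69)·13.69^10/10! = 0.0722404
Unnormalised posteriors:
  w_I·p_I = 0.39 × 0.00131937 = 0.000514555
  w_II·p_II = 0.25 × 0.00829702 = 0.00207426
  w_III·p_III = 0.10 × 0.085257 = 0.0085257
  w_IV·p_IV = 0.26 × 0.0722404 = 0.0187825
Evidence: 0.000514555 + 0.00207426 + 0.0085257 + 0.0187825 = 0.029897
Responsibility of Group II: 0.00207426 / 0.029897 ≈ 0.069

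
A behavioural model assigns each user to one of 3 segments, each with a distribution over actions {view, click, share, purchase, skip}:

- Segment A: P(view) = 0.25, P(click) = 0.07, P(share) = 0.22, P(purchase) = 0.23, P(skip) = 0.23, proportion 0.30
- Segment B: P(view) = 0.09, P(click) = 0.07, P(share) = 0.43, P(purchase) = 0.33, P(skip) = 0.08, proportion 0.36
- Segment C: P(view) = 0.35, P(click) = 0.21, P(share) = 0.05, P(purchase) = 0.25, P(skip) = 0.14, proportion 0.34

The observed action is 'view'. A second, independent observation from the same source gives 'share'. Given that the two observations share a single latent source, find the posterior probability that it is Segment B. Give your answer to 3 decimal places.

Posterior ∝ prior × likelihood, so P(k | x) ∝ P(Z=k) f_k(x); normalise over all components.
Since both observations come from the same component, the likelihood for component k is f_k(x₁)·f_k(x₂).
  p_A = [0.25] × [0.22] = 0.055
  p_B = [0.09] × [0.43] = 0.0387
  p_C = [0.35] × [0.05] = 0.0175
Weight by the priors:
  P(Z=A)·p_A = 0.30 × 0.055 = 0.0165
  P(Z=B)·p_B = 0.36 × 0.0387 = 0.013932
  P(Z=C)·p_C = 0.34 × 0.0175 = 0.00595
Evidence: 0.0165 + 0.013932 + 0.00595 = 0.036382
P(Segment B | x₁,x₂) ≈ 0.383

0.383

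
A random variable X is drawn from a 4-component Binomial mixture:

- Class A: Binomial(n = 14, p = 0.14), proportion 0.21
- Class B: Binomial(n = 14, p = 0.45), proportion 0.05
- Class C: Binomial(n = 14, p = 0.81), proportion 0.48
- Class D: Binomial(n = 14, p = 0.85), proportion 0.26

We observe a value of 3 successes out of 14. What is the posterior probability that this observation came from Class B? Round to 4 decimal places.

By Bayes' theorem, P(k | x) = w_k f_k(x) / Σ_j w_j f_j(x).
Component likelihoods at x = 3 successes out of 14:
  L_A = C(14,3)·0.14^3·0.86^11 = 364·0.002744·0.190319 = 0.190094
  L_B = C(14,3)·0.45^3·0.55^11 = 364·0.091125·0.00139312 = 0.0462092
  L_C = C(14,3)·0.81^3·0.19^11 = 364·0.531441·1.1649e-08 = 2.25344e-06
  L_D = C(14,3)·0.85^3·0.15^11 = 364·0.614125·8.64976e-10 = 1.93358e-07
Prior × likelihood for each component:
  w_A·L_A = 0.21 × 0.190094 = 0.0399197
  w_B·L_B = 0.05 × 0.0462092 = 0.00231046
  w_C·L_C = 0.48 × 2.25344e-06 = 1.08165e-06
  w_D·L_D = 0.26 × 1.93358e-07 = 5.02731e-08
Evidence: 0.0399197 + 0.00231046 + 1.08165e-06 + 5.02731e-08 = 0.0422313
P(Class B | data) ≈ 0.0547

0.0547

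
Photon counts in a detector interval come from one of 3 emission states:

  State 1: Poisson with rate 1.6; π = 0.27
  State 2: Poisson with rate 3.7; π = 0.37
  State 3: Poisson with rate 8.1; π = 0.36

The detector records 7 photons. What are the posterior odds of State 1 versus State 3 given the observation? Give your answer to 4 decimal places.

Since P(k|x) ∝ P(Z=k) f_k(x), the posterior odds are P(Z=i) f_i(x) / (P(Z=j) f_j(x)).
Component likelihoods at x = 7 photons:
  L_1 = e^(−1.6)·1.6^7/7! = 0.00107532
  L_2 = e^(−3.7)·3.7^7/7! = 0.0465685
  L_3 = e^(−8.1)·8.1^7/7! = 0.137778
Posterior odds = (P(Z=1)·L_1) / (P(Z=3)·L_3) = (0.27·0.00107532) / (0.36·0.137778) = 0.000290337 / 0.0496 ≈ 0.0059

0.0059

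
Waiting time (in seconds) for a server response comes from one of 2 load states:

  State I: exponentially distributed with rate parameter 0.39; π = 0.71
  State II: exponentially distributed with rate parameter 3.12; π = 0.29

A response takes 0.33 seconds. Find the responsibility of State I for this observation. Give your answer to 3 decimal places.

0.430

P(component k | x) = π_k·f_k(x) / marginal(x), where marginal(x) = Σ_j π_j·f_j(x).
Exponential densities:
  L_I = 0.39·e^(−0.39·0.33) = 0.39·e^(−0.1287) = 0.342903
  L_II = 3.12·e^(−3.12·0.33) = 3.12·e^(−1.0296) = 1.11431
Multiply by the mixture weights:
  π_I·L_I = 0.71 × 0.342903 = 0.243461
  π_II·L_II = 0.29 × 1.11431 = 0.323149
Sum: 0.243461 + 0.323149 = 0.56661
Responsibility of State I: 0.243461 / 0.56661 ≈ 0.430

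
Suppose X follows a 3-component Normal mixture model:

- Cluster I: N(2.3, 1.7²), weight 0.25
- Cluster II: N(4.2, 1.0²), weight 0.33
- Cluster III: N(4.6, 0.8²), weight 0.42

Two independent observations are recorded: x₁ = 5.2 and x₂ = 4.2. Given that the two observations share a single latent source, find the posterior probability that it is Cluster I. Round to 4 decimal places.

0.0167

The responsibility of component k is π_k f_k(x) divided by Σ_j π_j f_j(x).
Since both observations come from the same component, the likelihood for component k is f_k(x₁)·f_k(x₂).
  f_I = [(1/(1.7·√(2π)))·exp(−(5.2−2.3)²/(2·1.7²)) = 0.234672·exp(-1.45502) = 0.0547716] × [0.125665] = 0.00688288
  f_II = [(1/(1.0·√(2π)))·exp(−(5.2−4.2)²/(2·1.0²)) = 0.398942·exp(-0.50000) = 0.241971] × [0.398942] = 0.0965324
  f_III = [(1/(0.8·√(2π)))·exp(−(5.2−4.6)²/(2·0.8²)) = 0.498678·exp(-0.28125) = 0.376422] × [0.440082] = 0.165656
Prior × likelihood for each component:
  π_I·f_I = 0.25 × 0.00688288 = 0.00172072
  π_II·f_II = 0.33 × 0.0965324 = 0.0318557
  π_III·f_III = 0.42 × 0.165656 = 0.0695757
Normaliser: 0.00172072 + 0.0318557 + 0.0695757 = 0.103152
So the posterior for Cluster I is 0.00172072 / 0.103152 ≈ 0.0167.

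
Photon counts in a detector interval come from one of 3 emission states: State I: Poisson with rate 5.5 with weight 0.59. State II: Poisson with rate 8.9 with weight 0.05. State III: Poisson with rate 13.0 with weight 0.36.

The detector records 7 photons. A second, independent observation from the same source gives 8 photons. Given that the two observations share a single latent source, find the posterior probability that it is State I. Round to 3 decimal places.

0.831

By Bayes' theorem, P(k | x) = π_k f_k(x) / Σ_j π_j f_j(x).
Since both observations come from the same component, the likelihood for component k is f_k(x₁)·f_k(x₂).
  L_I = [0.123449] × [0.0848714] = 0.0104773
  L_II = [0.119696] × [0.133161] = 0.0159389
  L_III = [0.0281413] × [0.0457297] = 0.00128689
Weight by the priors:
  π_I·L_I = 0.59 × 0.0104773 = 0.00618162
  π_II·L_II = 0.05 × 0.0159389 = 0.000796943
  π_III·L_III = 0.36 × 0.00128689 = 0.000463282
Denominator: 0.00618162 + 0.000796943 + 0.000463282 = 0.00744184
So the posterior for State I is 0.00618162 / 0.00744184 ≈ 0.831.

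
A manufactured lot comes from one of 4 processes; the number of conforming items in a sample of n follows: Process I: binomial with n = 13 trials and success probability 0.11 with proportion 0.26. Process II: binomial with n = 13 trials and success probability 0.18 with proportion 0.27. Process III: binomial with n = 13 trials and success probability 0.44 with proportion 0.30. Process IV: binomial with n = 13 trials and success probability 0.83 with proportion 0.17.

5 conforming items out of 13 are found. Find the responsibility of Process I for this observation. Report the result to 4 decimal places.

Apply Bayes' rule: the posterior for each component is proportional to its prior times its likelihood at x.
Component likelihoods at x = 5 conforming items out of 13:
  L_I = C(13,5)·0.11^5·0.89^8 = 1287·1.61051e-05·0.393659 = 0.00815947
  L_II = C(13,5)·0.18^5·0.82^8 = 1287·0.000188957·0.204414 = 0.0497109
  L_III = C(13,5)·0.44^5·0.56^8 = 1287·0.0164916·0.00967173 = 0.20528
  L_IV = C(13,5)·0.83^5·0.17^8 = 1287·0.393904·6.97576e-07 = 0.000353639
Unnormalised posteriors:
  π_I·L_I = 0.26 × 0.00815947 = 0.00212146
  π_II·L_II = 0.27 × 0.0497109 = 0.013422
  π_III·L_III = 0.30 × 0.20528 = 0.0615839
  π_IV·L_IV = 0.17 × 0.000353639 = 6.01187e-05
Marginal: 0.00212146 + 0.013422 + 0.0615839 + 6.01187e-05 = 0.0771875
P(Process I | 5 conforming items out of 13) = 0.00212146 / 0.0771875 ≈ 0.0275

0.0275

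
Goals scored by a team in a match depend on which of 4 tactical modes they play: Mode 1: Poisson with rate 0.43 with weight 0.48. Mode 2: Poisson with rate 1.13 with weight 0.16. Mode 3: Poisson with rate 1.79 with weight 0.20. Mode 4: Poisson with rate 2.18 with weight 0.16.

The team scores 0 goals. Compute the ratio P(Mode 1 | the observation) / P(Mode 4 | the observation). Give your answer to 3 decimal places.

Since P(k|x) ∝ P(Z=k) f_k(x), the posterior odds are P(Z=i) f_i(x) / (P(Z=j) f_j(x)).
Component likelihoods at x = 0 goals:
  L_1 = e^(−0.43)·0.43^0/0! = 0.650509
  L_2 = e^(−1.13)·1.13^0/0! = 0.323033
  L_3 = e^(−1.79)·1.79^0/0! = 0.16696
  L_4 = e^(−2.18)·2.18^0/0! = 0.113042
Odds = (0.48/0.16) × (0.650509/0.113042) = 3 × 5.7546 ≈ 17.264

17.264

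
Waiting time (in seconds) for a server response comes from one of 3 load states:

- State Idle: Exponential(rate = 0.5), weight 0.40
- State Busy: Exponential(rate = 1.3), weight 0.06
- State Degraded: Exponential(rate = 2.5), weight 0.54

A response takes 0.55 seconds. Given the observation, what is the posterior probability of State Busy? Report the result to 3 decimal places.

0.072

By Bayes' theorem, P(k | x) = π_k f_k(x) / Σ_j π_j f_j(x).
Evaluate each component's likelihood at the observed value:
  L_Idle = 0.5·e^(−0.5·0.55) = 0.5·e^(−0.2750) = 0.379786
  L_Busy = 1.3·e^(−1.3·0.55) = 1.3·e^(−0.7150) = 0.63595
  L_Degraded = 2.5·e^(−2.5·0.55) = 2.5·e^(−1.3750) = 0.632099
Weight by the priors:
  π_Idle·L_Idle = 0.40 × 0.379786 = 0.151914
  π_Busy·L_Busy = 0.06 × 0.63595 = 0.038157
  π_Degraded·L_Degraded = 0.54 × 0.632099 = 0.341333
Normaliser: 0.151914 + 0.038157 + 0.341333 = 0.531405
P(State Busy | 0.55 seconds) = 0.038157 / 0.531405 ≈ 0.072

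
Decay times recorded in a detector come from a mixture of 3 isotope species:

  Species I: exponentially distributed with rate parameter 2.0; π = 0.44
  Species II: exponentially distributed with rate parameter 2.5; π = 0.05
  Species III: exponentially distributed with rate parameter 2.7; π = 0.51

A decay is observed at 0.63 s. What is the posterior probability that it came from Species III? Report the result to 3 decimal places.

P(component k | x) = w_k·f_k(x) / marginal(x), where marginal(x) = Σ_j w_j·f_j(x).
Component likelihoods at x = 0.63 s:
  p_I = 2.0·e^(−2.0·0.63) = 2.0·e^(−1.2600) = 0.567308
  p_II = 2.5·e^(−2.5·0.63) = 2.5·e^(−1.5750) = 0.517519
  p_III = 2.7·e^(−2.7·0.63) = 2.7·e^(−1.7010) = 0.492753
Multiply by the mixture weights:
  w_I·p_I = 0.44 × 0.567308 = 0.249616
  w_II·p_II = 0.05 × 0.517519 = 0.0258759
  w_III·p_III = 0.51 × 0.492753 = 0.251304
Sum: 0.249616 + 0.0258759 + 0.251304 = 0.526795
Responsibility of Species III: 0.251304 / 0.526795 ≈ 0.477

0.477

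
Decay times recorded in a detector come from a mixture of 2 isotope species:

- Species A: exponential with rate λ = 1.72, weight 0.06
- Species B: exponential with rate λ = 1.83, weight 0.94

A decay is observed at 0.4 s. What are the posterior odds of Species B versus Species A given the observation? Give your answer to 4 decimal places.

15.9511

The posterior odds equal the prior odds times the likelihood ratio: (P(Z=i)/P(Z=j))·(f_i(x)/f_j(x)).
Component likelihoods at x = 0.4 s:
  L_A = 0.864438
  L_B = 0.880131
Posterior odds = (P(Z=B)·L_B) / (P(Z=A)·L_A) = (0.94·0.880131) / (0.06·0.864438) = 0.827324 / 0.0518663 ≈ 15.9511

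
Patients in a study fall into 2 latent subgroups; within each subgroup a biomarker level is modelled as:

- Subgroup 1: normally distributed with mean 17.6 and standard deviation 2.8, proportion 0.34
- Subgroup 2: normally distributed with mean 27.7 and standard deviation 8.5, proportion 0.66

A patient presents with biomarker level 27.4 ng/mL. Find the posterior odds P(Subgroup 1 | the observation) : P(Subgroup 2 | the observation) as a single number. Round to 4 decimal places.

0.0034

Posterior odds = (w_i f_i(x)) / (w_j f_j(x)); the normalising sum cancels.
Normal densities:
  p_1 = 0.000311672
  p_2 = 0.0469052
Odds = (0.34/0.66) × (0.000311672/0.0469052) = 0.515152 × 0.00664474 ≈ 0.0034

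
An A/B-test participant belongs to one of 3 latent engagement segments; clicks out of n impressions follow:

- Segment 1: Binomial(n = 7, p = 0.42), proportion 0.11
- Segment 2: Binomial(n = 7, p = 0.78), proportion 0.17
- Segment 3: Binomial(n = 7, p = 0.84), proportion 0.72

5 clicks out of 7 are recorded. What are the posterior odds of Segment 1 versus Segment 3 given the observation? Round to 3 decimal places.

0.063

Posterior odds = (w_i f_i(x)) / (w_j f_j(x)); the normalising sum cancels.
Evaluate each component's likelihood at the observed value:
  p_1 = C(7,5)·0.42^5·0.58^2 = 21·0.0130691·0.3364 = 0.0923255
  p_2 = C(7,5)·0.78^5·0.22^2 = 21·0.288717·0.0484 = 0.293452
  p_3 = C(7,5)·0.84^5·0.16^2 = 21·0.418212·0.0256 = 0.224831
0.0101558 / 0.161878 ≈ 0.063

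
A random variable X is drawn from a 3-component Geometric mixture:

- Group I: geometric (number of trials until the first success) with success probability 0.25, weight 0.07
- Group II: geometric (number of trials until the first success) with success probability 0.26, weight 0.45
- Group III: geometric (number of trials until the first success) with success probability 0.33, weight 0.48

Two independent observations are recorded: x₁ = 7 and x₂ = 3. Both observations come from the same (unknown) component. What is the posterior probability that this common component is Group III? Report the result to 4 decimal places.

The responsibility of component k is π_k f_k(x) divided by Σ_j π_j f_j(x).
Since both observations come from the same component, the likelihood for component k is f_k(x₁)·f_k(x₂).
  f_I = [0.25·(1−0.25)^6 = 0.25·0.177979 = 0.0444946] × [0.140625] = 0.00625706
  f_II = [0.26·(1−0.26)^6 = 0.26·0.164206 = 0.0426937] × [0.142376] = 0.00607856
  f_III = [0.33·(1−0.33)^6 = 0.33·0.0904584 = 0.0298513] × [0.148137] = 0.00442208
Multiply by the mixture weights:
  π_I·f_I = 0.07 × 0.00625706 = 0.000437994
  π_II·f_II = 0.45 × 0.00607856 = 0.00273535
  π_III·f_III = 0.48 × 0.00442208 = 0.0021226
Evidence: 0.000437994 + 0.00273535 + 0.0021226 = 0.00529594
P(Group III | x) = 0.0021226 / 0.00529594 ≈ 0.4008

0.4008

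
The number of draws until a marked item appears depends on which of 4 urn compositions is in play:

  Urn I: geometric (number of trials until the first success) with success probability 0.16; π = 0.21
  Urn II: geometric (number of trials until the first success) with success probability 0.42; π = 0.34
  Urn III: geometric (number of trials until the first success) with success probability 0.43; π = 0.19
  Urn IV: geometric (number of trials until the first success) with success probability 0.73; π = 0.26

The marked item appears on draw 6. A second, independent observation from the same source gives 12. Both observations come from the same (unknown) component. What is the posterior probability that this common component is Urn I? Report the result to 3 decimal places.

P(component k | x) = w_k·f_k(x) / marginal(x), where marginal(x) = Σ_j w_j·f_j(x).
Since both observations come from the same component, the likelihood for component k is f_k(x₁)·f_k(x₂).
  L_I = [0.16·(1−0.16)^5 = 0.16·0.418212 = 0.0669139] × [0.0235067] = 0.00157293
  L_II = [0.42·(1−0.42)^5 = 0.42·0.0656357 = 0.027567] × [0.00104944] = 2.89299e-05
  L_III = [0.43·(1−0.43)^5 = 0.43·0.0601692 = 0.0258728] × [0.000887344] = 2.2958e-05
  L_IV = [0.73·(1−0.73)^5 = 0.73·0.00143489 = 0.00104747] × [4.05811e-07] = 4.25075e-10
Multiply by the mixture weights:
  w_I·L_I = 0.21 × 0.00157293 = 0.000330315
  w_II·L_II = 0.34 × 2.89299e-05 = 9.83616e-06
  w_III·L_III = 0.19 × 2.2958e-05 = 4.36203e-06
  w_IV·L_IV = 0.26 × 4.25075e-10 = 1.1052e-10
Evidence: 0.000330315 + 9.83616e-06 + 4.36203e-06 + 1.1052e-10 = 0.000344513
P(Urn I | data) = 0.000330315 / 0.000344513 ≈ 0.959

0.959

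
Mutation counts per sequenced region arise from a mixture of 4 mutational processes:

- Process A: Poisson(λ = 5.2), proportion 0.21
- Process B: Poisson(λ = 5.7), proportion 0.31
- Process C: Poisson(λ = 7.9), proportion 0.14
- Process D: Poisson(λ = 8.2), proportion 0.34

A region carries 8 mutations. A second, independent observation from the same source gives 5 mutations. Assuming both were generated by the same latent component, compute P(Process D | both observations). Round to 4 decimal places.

The responsibility of component k is w_k f_k(x) divided by Σ_j w_j f_j(x).
Since both observations come from the same component, the likelihood for component k is f_k(x₁)·f_k(x₂).
  f_A = [e^(−5.2)·5.2^8/8! = 0.0731434] × [0.174785] = 0.0127844
  f_B = [e^(−5.7)·5.7^8/8! = 0.0924698] × [0.16777] = 0.0155137
  f_C = [e^(−7.9)·7.9^8/8! = 0.139499] × [0.0950666] = 0.0132617
  f_D = [e^(−8.2)·8.2^8/8! = 0.139244] × [0.0848542] = 0.0118154
Multiply by the mixture weights:
  w_A·f_A = 0.21 × 0.0127844 = 0.00268472
  w_B·f_B = 0.31 × 0.0155137 = 0.00480923
  w_C·f_C = 0.14 × 0.0132617 = 0.00185663
  w_D·f_D = 0.34 × 0.0118154 = 0.00401724
Marginal: 0.00268472 + 0.00480923 + 0.00185663 + 0.00401724 = 0.0133678
P(Process D | x) ≈ 0.3005

0.3005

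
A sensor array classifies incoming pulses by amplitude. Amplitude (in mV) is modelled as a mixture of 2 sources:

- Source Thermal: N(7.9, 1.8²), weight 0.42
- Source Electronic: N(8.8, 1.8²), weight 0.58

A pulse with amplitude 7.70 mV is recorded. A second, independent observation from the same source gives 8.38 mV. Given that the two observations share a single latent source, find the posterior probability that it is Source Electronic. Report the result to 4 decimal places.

0.5376

Posterior ∝ prior × likelihood, so P(k | x) ∝ π_k f_k(x); normalise over all components.
Since both observations come from the same component, the likelihood for component k is f_k(x₁)·f_k(x₂).
  f_Thermal = [0.220271] × [0.213893] = 0.0471143
  f_Electronic = [0.183883] × [0.215683] = 0.0396604
Weight by the priors:
  π_Thermal·f_Thermal = 0.42 × 0.0471143 = 0.019788
  π_Electronic·f_Electronic = 0.58 × 0.0396604 = 0.0230031
Sum: 0.019788 + 0.0230031 = 0.0427911
Responsibility of Source Electronic: 0.0230031 / 0.0427911 ≈ 0.5376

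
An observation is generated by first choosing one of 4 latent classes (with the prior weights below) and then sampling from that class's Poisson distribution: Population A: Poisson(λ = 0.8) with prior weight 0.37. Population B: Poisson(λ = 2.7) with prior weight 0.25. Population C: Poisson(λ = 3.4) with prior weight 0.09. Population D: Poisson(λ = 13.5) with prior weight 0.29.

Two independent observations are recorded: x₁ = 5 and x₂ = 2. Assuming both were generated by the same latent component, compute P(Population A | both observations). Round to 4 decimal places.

0.0091

Posterior ∝ prior × likelihood, so P(k | x) ∝ π_k f_k(x); normalise over all components.
Since both observations come from the same component, the likelihood for component k is f_k(x₁)·f_k(x₂).
  f_A = [0.00122697] × [0.143785] = 0.00017642
  f_B = [0.0803605] × [0.244964] = 0.0196854
  f_C = [0.126361] × [0.192898] = 0.0243747
  f_D = [0.00512286] × [0.000124929] = 6.39991e-07
Prior × likelihood for each component:
  π_A·f_A = 0.37 × 0.00017642 = 6.52754e-05
  π_B·f_B = 0.25 × 0.0196854 = 0.00492136
  π_C·f_C = 0.09 × 0.0243747 = 0.00219372
  π_D·f_D = 0.29 × 6.39991e-07 = 1.85598e-07
Denominator: 6.52754e-05 + 0.00492136 + 0.00219372 + 1.85598e-07 = 0.00718054
Responsibility of Population A: 6.52754e-05 / 0.00718054 ≈ 0.0091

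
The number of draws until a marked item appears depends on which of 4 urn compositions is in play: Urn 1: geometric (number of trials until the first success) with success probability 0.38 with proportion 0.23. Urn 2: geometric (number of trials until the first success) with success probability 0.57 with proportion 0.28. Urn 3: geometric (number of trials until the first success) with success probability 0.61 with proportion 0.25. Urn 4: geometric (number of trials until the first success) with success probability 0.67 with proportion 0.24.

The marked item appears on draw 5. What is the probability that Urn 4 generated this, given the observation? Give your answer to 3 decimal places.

0.080

By Bayes' theorem, P(k | x) = π_k f_k(x) / Σ_j π_j f_j(x).
Geometric probabilities:
  f_1 = 0.0561501
  f_2 = 0.0194872
  f_3 = 0.014112
  f_4 = 0.00794567
Multiply by the mixture weights:
  π_1·f_1 = 0.23 × 0.0561501 = 0.0129145
  π_2·f_2 = 0.28 × 0.0194872 = 0.00545641
  π_3·f_3 = 0.25 × 0.014112 = 0.003528
  π_4·f_4 = 0.24 × 0.00794567 = 0.00190696
Denominator: 0.0129145 + 0.00545641 + 0.003528 + 0.00190696 = 0.0238059
P(Urn 4 | data) = 0.00190696 / 0.0238059 ≈ 0.080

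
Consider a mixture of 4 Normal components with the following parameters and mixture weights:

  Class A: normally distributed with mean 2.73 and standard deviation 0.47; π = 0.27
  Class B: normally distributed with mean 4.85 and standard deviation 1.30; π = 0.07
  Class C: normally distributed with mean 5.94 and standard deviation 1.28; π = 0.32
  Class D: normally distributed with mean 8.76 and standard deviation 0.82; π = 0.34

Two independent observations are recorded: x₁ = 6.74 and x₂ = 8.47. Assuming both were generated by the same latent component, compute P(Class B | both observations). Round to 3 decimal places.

0.006

Posterior ∝ prior × likelihood, so P(k | x) ∝ w_k f_k(x); normalise over all components.
Since both observations come from the same component, the likelihood for component k is f_k(x₁)·f_k(x₂).
  f_A = [1.324e-16] × [3.4749e-33] = 4.60078e-49
  f_B = [0.106657] × [0.00635608] = 0.00067792
  f_C = [0.256376] × [0.0441926] = 0.0113299
  f_D = [0.0234076] × [0.457022] = 0.0106978
Prior × likelihood for each component:
  w_A·f_A = 0.27 × 4.60078e-49 = 1.24221e-49
  w_B·f_B = 0.07 × 0.00067792 = 4.74544e-05
  w_C·f_C = 0.32 × 0.0113299 = 0.00362557
  w_D·f_D = 0.34 × 0.0106978 = 0.00363725
Evidence: 1.24221e-49 + 4.74544e-05 + 0.00362557 + 0.00363725 = 0.00731027
P(Class B | x₁,x₂) ≈ 0.006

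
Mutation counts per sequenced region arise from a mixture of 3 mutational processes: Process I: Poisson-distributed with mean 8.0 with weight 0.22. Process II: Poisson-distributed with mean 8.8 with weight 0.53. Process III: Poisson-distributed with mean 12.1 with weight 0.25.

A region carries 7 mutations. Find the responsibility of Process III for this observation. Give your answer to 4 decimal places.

0.0988

Apply Bayes' rule: the posterior for each component is proportional to its prior times its likelihood at x.
Evaluate each component's likelihood at the observed value:
  f_I = 0.139587
  f_II = 0.122224
  f_III = 0.0418894
Multiply by the mixture weights:
  π_I·f_I = 0.22 × 0.139587 = 0.030709
  π_II·f_II = 0.53 × 0.122224 = 0.0647788
  π_III·f_III = 0.25 × 0.0418894 = 0.0104723
Sum: 0.030709 + 0.0647788 + 0.0104723 = 0.10596
P(Process III | the observation) = 0.0104723 / 0.10596 ≈ 0.0988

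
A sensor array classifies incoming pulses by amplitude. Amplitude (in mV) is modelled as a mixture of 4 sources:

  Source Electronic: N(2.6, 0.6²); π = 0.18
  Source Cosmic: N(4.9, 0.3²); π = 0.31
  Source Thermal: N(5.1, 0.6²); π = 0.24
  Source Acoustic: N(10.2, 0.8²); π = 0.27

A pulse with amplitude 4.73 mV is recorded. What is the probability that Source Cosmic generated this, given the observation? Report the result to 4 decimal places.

The responsibility of component k is w_k f_k(x) divided by Σ_j w_j f_j(x).
Evaluate each component's likelihood at the observed value:
  L_Electronic = 0.00121944
  L_Cosmic = 1.13256
  L_Thermal = 0.549772
  L_Acoustic = 3.51464e-11
Unnormalised posteriors:
  w_Electronic·L_Electronic = 0.18 × 0.00121944 = 0.000219499
  w_Cosmic·L_Cosmic = 0.31 × 1.13256 = 0.351093
  w_Thermal·L_Thermal = 0.24 × 0.549772 = 0.131945
  w_Acoustic·L_Acoustic = 0.27 × 3.51464e-11 = 9.48954e-12
Marginal: 0.000219499 + 0.351093 + 0.131945 + 9.48954e-12 = 0.483258
P(Source Cosmic | the observation) ≈ 0.7265

0.7265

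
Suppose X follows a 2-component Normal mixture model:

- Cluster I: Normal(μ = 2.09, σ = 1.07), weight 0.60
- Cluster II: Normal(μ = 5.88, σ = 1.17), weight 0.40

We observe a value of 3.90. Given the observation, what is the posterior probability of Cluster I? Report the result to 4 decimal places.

Posterior ∝ prior × likelihood, so P(k | x) ∝ w_k f_k(x); normalise over all components.
Evaluate each component's likelihood at the observed value:
  p_I = 0.089159
  p_II = 0.0814395
Prior × likelihood for each component:
  w_I·p_I = 0.60 × 0.089159 = 0.0534954
  w_II·p_II = 0.40 × 0.0814395 = 0.0325758
Marginal: 0.0534954 + 0.0325758 = 0.0860712
P(Cluster I | data) ≈ 0.6215

0.6215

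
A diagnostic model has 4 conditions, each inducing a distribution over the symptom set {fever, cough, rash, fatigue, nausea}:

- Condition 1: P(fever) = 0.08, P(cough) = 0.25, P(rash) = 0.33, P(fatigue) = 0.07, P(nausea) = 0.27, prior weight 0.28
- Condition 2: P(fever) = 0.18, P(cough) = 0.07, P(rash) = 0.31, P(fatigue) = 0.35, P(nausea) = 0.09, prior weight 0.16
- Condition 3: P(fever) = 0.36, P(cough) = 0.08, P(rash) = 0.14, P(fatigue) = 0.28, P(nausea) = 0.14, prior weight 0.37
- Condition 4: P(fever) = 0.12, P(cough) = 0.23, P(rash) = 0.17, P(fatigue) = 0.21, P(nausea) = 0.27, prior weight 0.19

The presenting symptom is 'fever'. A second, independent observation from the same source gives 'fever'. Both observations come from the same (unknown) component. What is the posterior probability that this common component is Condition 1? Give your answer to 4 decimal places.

Apply Bayes' rule: the posterior for each component is proportional to its prior times its likelihood at x.
Since both observations come from the same component, the likelihood for component k is f_k(x₁)·f_k(x₂).
  f_1 = [P(fever | comp) = 0.08] × [0.08] = 0.0064
  f_2 = [P(fever | comp) = 0.18] × [0.18] = 0.0324
  f_3 = [P(fever | comp) = 0.36] × [0.36] = 0.1296
  f_4 = [P(fever | comp) = 0.12] × [0.12] = 0.0144
Unnormalised posteriors:
  P(Z=1)·f_1 = 0.28 × 0.0064 = 0.001792
  P(Z=2)·f_2 = 0.16 × 0.0324 = 0.005184
  P(Z=3)·f_3 = 0.37 × 0.1296 = 0.047952
  P(Z=4)·f_4 = 0.19 × 0.0144 = 0.002736
Normaliser: 0.001792 + 0.005184 + 0.047952 + 0.002736 = 0.057664
P(Condition 1 | x₁,x₂) ≈ 0.0311

0.0311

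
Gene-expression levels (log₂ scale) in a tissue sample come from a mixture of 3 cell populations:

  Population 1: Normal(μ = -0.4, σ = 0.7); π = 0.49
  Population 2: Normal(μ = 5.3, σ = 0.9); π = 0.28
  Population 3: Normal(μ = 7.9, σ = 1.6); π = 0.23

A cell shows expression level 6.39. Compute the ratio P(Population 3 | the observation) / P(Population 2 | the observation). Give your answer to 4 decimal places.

Since P(k|x) ∝ w_k f_k(x), the posterior odds are w_i f_i(x) / (w_j f_j(x)).
Normal densities:
  L_1 = 2.11071e-21
  L_2 = 0.212891
  L_3 = 0.159729
Odds = (0.23/0.28) × (0.159729/0.212891) = 0.821429 × 0.750286 ≈ 0.6163

0.6163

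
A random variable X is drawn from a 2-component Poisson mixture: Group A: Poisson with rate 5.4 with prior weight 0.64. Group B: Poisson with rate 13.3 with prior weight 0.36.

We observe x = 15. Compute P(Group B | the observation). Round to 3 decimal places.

0.994

P(component k | x) = P(Z=k)·f_k(x) / marginal(x), where marginal(x) = Σ_j P(Z=j)·f_j(x).
Component likelihoods at x = 15:
  p_A = 0.000334362
  p_B = 0.0922908
Prior × likelihood for each component:
  P(Z=A)·p_A = 0.64 × 0.000334362 = 0.000213992
  P(Z=B)·p_B = 0.36 × 0.0922908 = 0.0332247
Marginal: 0.000213992 + 0.0332247 = 0.0334387
P(Group B | data) ≈ 0.994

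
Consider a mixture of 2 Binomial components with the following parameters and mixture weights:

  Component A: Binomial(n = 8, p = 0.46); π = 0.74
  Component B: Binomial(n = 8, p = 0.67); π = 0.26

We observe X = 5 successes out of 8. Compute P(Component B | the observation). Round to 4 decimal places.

Apply Bayes' rule: the posterior for each component is proportional to its prior times its likelihood at x.
Component likelihoods at x = 5 successes out of 8:
  f_A = 0.181618
  f_B = 0.271709
Multiply by the mixture weights:
  w_A·f_A = 0.74 × 0.181618 = 0.134397
  w_B·f_B = 0.26 × 0.271709 = 0.0706443
Normaliser: 0.134397 + 0.0706443 = 0.205042
P(Component B | 5 successes out of 8) ≈ 0.3445

0.3445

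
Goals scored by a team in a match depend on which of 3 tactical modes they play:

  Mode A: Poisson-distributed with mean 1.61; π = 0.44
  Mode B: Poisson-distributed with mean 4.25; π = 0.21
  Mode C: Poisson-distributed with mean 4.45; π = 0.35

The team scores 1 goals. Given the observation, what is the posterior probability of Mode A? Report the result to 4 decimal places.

The responsibility of component k is π_k f_k(x) divided by Σ_j π_j f_j(x).
Poisson probabilities:
  p_A = 0.321819
  p_B = 0.060623
  p_C = 0.0519696
Weight by the priors:
  π_A·p_A = 0.44 × 0.321819 = 0.1416
  π_B·p_B = 0.21 × 0.060623 = 0.0127308
  π_C·p_C = 0.35 × 0.0519696 = 0.0181894
Marginal: 0.1416 + 0.0127308 + 0.0181894 = 0.172521
So the posterior for Mode A is 0.1416 / 0.172521 ≈ 0.8208.

0.8208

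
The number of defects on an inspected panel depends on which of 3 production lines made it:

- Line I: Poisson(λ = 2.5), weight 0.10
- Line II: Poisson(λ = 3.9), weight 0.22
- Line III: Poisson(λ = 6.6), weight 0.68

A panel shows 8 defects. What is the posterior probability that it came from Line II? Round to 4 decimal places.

P(component k | x) = π_k·f_k(x) / marginal(x), where marginal(x) = Σ_j π_j·f_j(x).
Evaluate each component's likelihood at the observed value:
  p_I = e^(−2.5)·2.5^8/8! = 0.00310644
  p_II = e^(−3.9)·3.9^8/8! = 0.0268688
  p_III = e^(−6.6)·6.6^8/8! = 0.121475
Multiply by the mixture weights:
  π_I·p_I = 0.10 × 0.00310644 = 0.000310644
  π_II·p_II = 0.22 × 0.0268688 = 0.00591113
  π_III·p_III = 0.68 × 0.121475 = 0.0826031
Denominator: 0.000310644 + 0.00591113 + 0.0826031 = 0.0888249
P(Line II | data) ≈ 0.0665

0.0665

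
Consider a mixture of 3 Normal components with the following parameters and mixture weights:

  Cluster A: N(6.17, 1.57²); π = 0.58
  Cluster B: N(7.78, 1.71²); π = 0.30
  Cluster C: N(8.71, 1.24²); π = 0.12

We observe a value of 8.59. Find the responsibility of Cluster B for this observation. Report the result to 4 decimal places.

0.4288

Apply Bayes' rule: the posterior for each component is proportional to its prior times its likelihood at x.
Evaluate each component's likelihood at the observed value:
  f_A = 0.0774616
  f_B = 0.208541
  f_C = 0.320225
Multiply by the mixture weights:
  π_A·f_A = 0.58 × 0.0774616 = 0.0449277
  π_B·f_B = 0.30 × 0.208541 = 0.0625623
  π_C·f_C = 0.12 × 0.320225 = 0.038427
Denominator: 0.0449277 + 0.0625623 + 0.038427 = 0.145917
P(Cluster B | data) ≈ 0.4288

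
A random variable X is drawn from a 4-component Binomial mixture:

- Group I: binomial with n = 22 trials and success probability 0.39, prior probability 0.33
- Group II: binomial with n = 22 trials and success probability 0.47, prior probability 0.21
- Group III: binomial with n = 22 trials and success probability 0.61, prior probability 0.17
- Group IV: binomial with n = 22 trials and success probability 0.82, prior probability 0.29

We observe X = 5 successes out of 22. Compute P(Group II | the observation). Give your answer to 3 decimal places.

P(component k | x) = w_k·f_k(x) / marginal(x), where marginal(x) = Σ_j w_j·f_j(x).
Evaluate each component's likelihood at the observed value:
  L_I = 0.0532656
  L_II = 0.0124078
  L_III = 0.000248464
  L_IV = 2.13412e-09
Multiply by the mixture weights:
  w_I·L_I = 0.33 × 0.0532656 = 0.0175777
  w_II·L_II = 0.21 × 0.0124078 = 0.00260564
  w_III·L_III = 0.17 × 0.000248464 = 4.2239e-05
  w_IV·L_IV = 0.29 × 2.13412e-09 = 6.18895e-10
Normaliser: 0.0175777 + 0.00260564 + 4.2239e-05 + 6.18895e-10 = 0.0202255
P(Group II | data) ≈ 0.129

0.129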